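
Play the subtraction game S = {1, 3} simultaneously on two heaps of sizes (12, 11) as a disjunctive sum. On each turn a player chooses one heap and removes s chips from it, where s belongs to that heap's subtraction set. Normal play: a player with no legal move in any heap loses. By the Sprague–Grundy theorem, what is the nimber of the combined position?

All heaps use S = {1, 3}:
n :  0  1  2  3  4  5  6  7  8  9 10 11 12
G :  0  1  0  1  0  1  0  1  0  1  0  1  0
Heap A: G(12) = 0.
Heap B: G(11) = 1.
Combined Grundy value = 0 ⊕ 1 = 1.

1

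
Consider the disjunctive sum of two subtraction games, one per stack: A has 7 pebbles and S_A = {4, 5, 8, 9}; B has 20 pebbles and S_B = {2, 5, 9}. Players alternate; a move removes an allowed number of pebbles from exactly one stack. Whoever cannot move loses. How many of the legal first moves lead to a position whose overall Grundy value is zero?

0

Stack A, S = {4, 5, 8, 9}:
n : 0 1 2 3 4 5 6 7
G : 0 0 0 0 1 1 1 1
G_A(7) = 1.
Stack B, S = {2, 5, 9}:
G(0) = 0
G(1) = mex{} = 0
G(2) = mex{0} = 1
G(3) = mex{0} = 1
G(4) = mex{1} = 0
G(5) = mex{1,0} = 2
G(6) = mex{0,0} = 1
G(7) = mex{2,1} = 0
G(8) = mex{1,1} = 0
G(9) = mex{0,0,0} = 1
G(10) = mex{0,2,0} = 1
G(11) = mex{1,1,1} = 0
G(12) = mex{1,0,1} = 2
G(13) = mex{0,0,0} = 1
G(14) = mex{2,1,2} = 0
G(15) = mex{1,1,1} = 0
G(16) = mex{0,0,0} = 1
G(17) = mex{0,2,0} = 1
G(18) = mex{1,1,1} = 0
G(19) = mex{1,0,1} = 2
G(20) = mex{0,0,0} = 1
G_B(20) = 1.
Combined Grundy value = 1 ⊕ 1 = 0.
A winning move leaves total XOR = 0, i.e. changes one component's Grundy value g to g ⊕ X where X is the current total.
Stack A: target g' = 1⊕0 = 1, but every legal move changes the Grundy value (mex property), so 0 moves.
Stack B: target g' = 1⊕0 = 1, but every legal move changes the Grundy value (mex property), so 0 moves.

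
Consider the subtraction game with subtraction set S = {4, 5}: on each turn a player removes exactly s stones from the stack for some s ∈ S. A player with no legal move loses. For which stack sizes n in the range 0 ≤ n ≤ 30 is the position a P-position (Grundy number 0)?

G(0) = 0
G(1) = mex{} = 0
G(2) = mex{} = 0
G(3) = mex{} = 0
G(4) = mex{0} = 1
G(5) = mex{0,0} = 1
G(6) = mex{0,0} = 1
G(7) = mex{0,0} = 1
G(8) = mex{1,0} = 2
G(9) = mex{1,1} = 0
G(10) = mex{1,1} = 0
G(11) = mex{1,1} = 0
G(12) = mex{2,1} = 0
G(13) = mex{0,2} = 1
G(14) = mex{0,0} = 1
G(15) = mex{0,0} = 1
G(16) = mex{0,0} = 1
G(17) = mex{1,0} = 2
G(18) = mex{1,1} = 0
G(19) = mex{1,1} = 0
G(20) = mex{1,1} = 0
G(21) = mex{2,1} = 0
G(22) = mex{0,2} = 1
G(23) = mex{0,0} = 1
G(24) = mex{0,0} = 1
G(25) = mex{0,0} = 1
G(26) = mex{1,0} = 2
G(27) = mex{1,1} = 0
G(28) = mex{1,1} = 0
G(29) = mex{1,1} = 0
G(30) = mex{2,1} = 0
P-positions are exactly the n with G(n) = 0.

0, 1, 2, 3, 9, 10, 11, 12, 18, 19, 20, 21, 27, 28, 29, 30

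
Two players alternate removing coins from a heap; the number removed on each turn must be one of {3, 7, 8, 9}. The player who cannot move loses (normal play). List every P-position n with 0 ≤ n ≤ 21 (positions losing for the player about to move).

G(0) = 0
G(1) = mex{} = 0
G(2) = mex{} = 0
G(3) = mex{0} = 1
G(4) = mex{0} = 1
G(5) = mex{0} = 1
G(6) = mex{1} = 0
G(7) = mex{1,0} = 2
G(8) = mex{1,0,0} = 2
G(9) = mex{0,0,0,0} = 1
G(10) = mex{2,1,0,0} = 3
G(11) = mex{2,1,1,0} = 3
G(12) = mex{1,1,1,1} = 0
G(13) = mex{3,0,1,1} = 2
G(14) = mex{3,2,0,1} = 4
G(15) = mex{0,2,2,0} = 1
G(16) = mex{2,1,2,2} = 0
G(17) = mex{4,3,1,2} = 0
G(18) = mex{1,3,3,1} = 0
G(19) = mex{0,0,3,3} = 1
G(20) = mex{0,2,0,3} = 1
G(21) = mex{0,4,2,0} = 1
P-positions are exactly the n with G(n) = 0.

0, 1, 2, 6, 12, 16, 17, 18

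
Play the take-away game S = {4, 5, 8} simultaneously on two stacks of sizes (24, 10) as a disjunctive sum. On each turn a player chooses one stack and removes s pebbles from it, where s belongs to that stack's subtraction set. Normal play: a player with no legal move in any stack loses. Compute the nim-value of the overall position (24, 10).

2

All stacks use S = {4, 5, 8}:
n :  0  1  2  3  4  5  6  7  8  9 10 11 12 13 14 15 16 17 18 19 20 21 22 23 24
G :  0  0  0  0  1  1  1  1  2  2  2  2  0  0  0  0  1  1  1  1  2  2  2  2  0
Stack A: G(24) = 0.
Stack B: G(10) = 2.
Combined Grundy value = 0 ⊕ 2 = 2.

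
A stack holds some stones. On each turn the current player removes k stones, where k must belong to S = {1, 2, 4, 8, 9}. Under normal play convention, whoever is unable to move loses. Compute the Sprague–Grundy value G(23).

G(0) = 0
G(1) = mex{0} = 1
G(2) = mex{1,0} = 2
G(3) = mex{2,1} = 0
G(4) = mex{0,2,0} = 1
G(5) = mex{1,0,1} = 2
G(6) = mex{2,1,2} = 0
G(7) = mex{0,2,0} = 1
G(8) = mex{1,0,1,0} = 2
G(9) = mex{2,1,2,1,0} = 3
G(10) = mex{3,2,0,2,1} = 4
G(11) = mex{4,3,1,0,2} = 5
G(12) = mex{5,4,2,1,0} = 3
G(13) = mex{3,5,3,2,1} = 0
G(14) = mex{0,3,4,0,2} = 1
G(15) = mex{1,0,5,1,0} = 2
G(16) = mex{2,1,3,2,1} = 0
G(17) = mex{0,2,0,3,2} = 1
G(18) = mex{1,0,1,4,3} = 2
G(19) = mex{2,1,2,5,4} = 0
G(20) = mex{0,2,0,3,5} = 1
G(21) = mex{1,0,1,0,3} = 2
G(22) = mex{2,1,2,1,0} = 3
G(23) = mex{3,2,0,2,1} = 4

4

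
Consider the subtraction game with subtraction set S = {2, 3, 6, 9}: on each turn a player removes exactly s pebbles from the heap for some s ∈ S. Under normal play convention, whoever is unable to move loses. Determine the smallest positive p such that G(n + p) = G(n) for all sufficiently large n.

n :  0  1  2  3  4  5  6  7  8  9 10 11 12 13 14 15 16 17 18 19 20 21 22 23 24 25
G :  0  0  1  1  2  0  3  1  2  2  3  3  0  0  1  1  2  0  3  1  2  2  3  3  0  0
G(n+12) = G(n) holds for n = 0,…,8 (a full window of length max(S) = 9), so the sequence is purely periodic with period 12.

12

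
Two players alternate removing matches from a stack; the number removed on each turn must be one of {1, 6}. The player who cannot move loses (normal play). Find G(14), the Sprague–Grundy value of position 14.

G(0) = 0
G(1) = mex{0} = 1
G(2) = mex{1} = 0
G(3) = mex{0} = 1
G(4) = mex{1} = 0
G(5) = mex{0} = 1
G(6) = mex{1,0} = 2
G(7) = mex{2,1} = 0
G(8) = mex{0,0} = 1
G(9) = mex{1,1} = 0
G(10) = mex{0,0} = 1
G(11) = mex{1,1} = 0
G(12) = mex{0,2} = 1
G(13) = mex{1,0} = 2
G(14) = mex{2,1} = 0

0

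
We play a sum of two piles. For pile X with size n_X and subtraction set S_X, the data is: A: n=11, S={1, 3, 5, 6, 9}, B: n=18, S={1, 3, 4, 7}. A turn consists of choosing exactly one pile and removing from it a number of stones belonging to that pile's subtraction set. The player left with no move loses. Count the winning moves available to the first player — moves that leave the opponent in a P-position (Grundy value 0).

Pile A, S = {1, 3, 5, 6, 9}:
n :  0  1  2  3  4  5  6  7  8  9 10 11
G :  0  1  0  1  0  1  2  3  2  3  2  3
G_A(11) = 3.
Pile B, S = {1, 3, 4, 7}:
G(0) = 0
G(1) = mex{0} = 1
G(2) = mex{1} = 0
G(3) = mex{0,0} = 1
G(4) = mex{1,1,0} = 2
G(5) = mex{2,0,1} = 3
G(6) = mex{3,1,0} = 2
G(7) = mex{2,2,1,0} = 3
G(8) = mex{3,3,2,1} = 0
G(9) = mex{0,2,3,0} = 1
G(10) = mex{1,3,2,1} = 0
G(11) = mex{0,0,3,2} = 1
G(12) = mex{1,1,0,3} = 2
G(13) = mex{2,0,1,2} = 3
G(14) = mex{3,1,0,3} = 2
G(15) = mex{2,2,1,0} = 3
G(16) = mex{3,3,2,1} = 0
G(17) = mex{0,2,3,0} = 1
G(18) = mex{1,3,2,1} = 0
G_B(18) = 0.
Combined Grundy value = 3 ⊕ 0 = 3.
A winning move leaves total XOR = 0, i.e. changes one component's Grundy value g to g ⊕ X where X is the current total.
Pile A: need g' = 3⊕3 = 0. Options: 11−1→G=2, 11−3→G=2, 11−5→G=2, 11−6→G=1, 11−9→G=0. Hits: 1.
Pile B: need g' = 0⊕3 = 3. Options: 18−1→G=1, 18−3→G=3, 18−4→G=2, 18−7→G=1. Hits: 1.

2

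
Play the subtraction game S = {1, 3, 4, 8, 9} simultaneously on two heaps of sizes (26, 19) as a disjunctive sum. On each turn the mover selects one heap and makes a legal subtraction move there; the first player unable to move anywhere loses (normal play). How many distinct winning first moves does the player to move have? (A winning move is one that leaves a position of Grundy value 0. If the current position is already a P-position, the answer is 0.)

0

All heaps use S = {1, 3, 4, 8, 9}:
n :  0  1  2  3  4  5  6  7  8  9 10 11 12 13 14 15 16 17 18 19 20 21 22 23 24 25 26
G :  0  1  0  1  2  3  2  0  1  4  3  2  0  1  0  1  2  3  2  0  1  4  3  2  0  1  0
Heap A: G(26) = 0.
Heap B: G(19) = 0.
Combined Grundy value = 0 ⊕ 0 = 0.
A winning move leaves total XOR = 0, i.e. changes one component's Grundy value g to g ⊕ X where X is the current total.
Heap A: target g' = 0⊕0 = 0, but every legal move changes the Grundy value (mex property), so 0 moves.
Heap B: target g' = 0⊕0 = 0, but every legal move changes the Grundy value (mex property), so 0 moves.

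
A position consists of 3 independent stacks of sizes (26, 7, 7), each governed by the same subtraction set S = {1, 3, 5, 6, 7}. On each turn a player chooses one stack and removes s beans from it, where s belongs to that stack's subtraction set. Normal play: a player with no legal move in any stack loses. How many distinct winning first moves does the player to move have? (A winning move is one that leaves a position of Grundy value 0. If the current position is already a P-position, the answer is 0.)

0

All stacks use S = {1, 3, 5, 6, 7}:
n :  0  1  2  3  4  5  6  7  8  9 10 11 12 13 14 15 16 17 18 19 20 21 22 23 24 25 26
G :  0  1  0  1  0  1  2  3  2  3  2  3  0  1  0  1  0  1  2  3  2  3  2  3  0  1  0
Stack A: G(26) = 0.
Stack B: G(7) = 3.
Stack C: G(7) = 3.
Combined Grundy value = 0 ⊕ 3 ⊕ 3 = 0.
A winning move leaves total XOR = 0, i.e. changes one component's Grundy value g to g ⊕ X where X is the current total.
Stack A: target g' = 0⊕0 = 0, but every legal move changes the Grundy value (mex property), so 0 moves.
Stack B: target g' = 3⊕0 = 3, but every legal move changes the Grundy value (mex property), so 0 moves.
Stack C: target g' = 3⊕0 = 3, but every legal move changes the Grundy value (mex property), so 0 moves.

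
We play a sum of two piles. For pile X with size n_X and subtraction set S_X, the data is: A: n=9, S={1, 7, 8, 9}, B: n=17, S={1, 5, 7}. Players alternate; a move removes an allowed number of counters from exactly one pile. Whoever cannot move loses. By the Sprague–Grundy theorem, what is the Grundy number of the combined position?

Pile A, S = {1, 7, 8, 9}:
n : 0 1 2 3 4 5 6 7 8 9
G : 0 1 0 1 0 1 0 1 2 3
G_A(9) = 3.
Pile B, S = {1, 5, 7}:
n :  0  1  2  3  4  5  6  7  8  9 10 11 12 13 14 15 16 17
G :  0  1  0  1  0  1  0  1  0  1  0  1  0  1  0  1  0  1
G_B(17) = 1.
Combined Grundy value = 3 ⊕ 1 = 2.

2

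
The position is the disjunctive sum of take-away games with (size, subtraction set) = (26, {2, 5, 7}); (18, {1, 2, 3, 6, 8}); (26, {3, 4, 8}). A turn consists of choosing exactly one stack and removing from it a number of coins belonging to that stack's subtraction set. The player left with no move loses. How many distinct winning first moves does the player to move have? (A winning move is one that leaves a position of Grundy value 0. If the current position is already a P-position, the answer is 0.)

0

Stack A, S = {2, 5, 7}:
n :  0  1  2  3  4  5  6  7  8  9 10 11 12 13 14 15 16 17 18 19 20 21 22 23 24 25 26
G :  0  0  1  1  0  2  1  3  2  2  0  3  1  0  0  1  1  2  2  3  3  2  0  0  1  1  0
G_A(26) = 0.
Stack B, S = {1, 2, 3, 6, 8}:
G(0) = 0
G(1) = mex{0} = 1
G(2) = mex{1,0} = 2
G(3) = mex{2,1,0} = 3
G(4) = mex{3,2,1} = 0
G(5) = mex{0,3,2} = 1
G(6) = mex{1,0,3,0} = 2
G(7) = mex{2,1,0,1} = 3
G(8) = mex{3,2,1,2,0} = 4
G(9) = mex{4,3,2,3,1} = 0
G(10) = mex{0,4,3,0,2} = 1
G(11) = mex{1,0,4,1,3} = 2
G(12) = mex{2,1,0,2,0} = 3
G(13) = mex{3,2,1,3,1} = 0
G(14) = mex{0,3,2,4,2} = 1
G(15) = mex{1,0,3,0,3} = 2
G(16) = mex{2,1,0,1,4} = 3
G(17) = mex{3,2,1,2,0} = 4
G(18) = mex{4,3,2,3,1} = 0
G_B(18) = 0.
Stack C, S = {3, 4, 8}:
n :  0  1  2  3  4  5  6  7  8  9 10 11 12 13 14 15 16 17 18 19 20 21 22 23 24 25 26
G :  0  0  0  1  1  1  2  0  2  3  1  3  0  0  0  1  1  1  2  0  2  3  1  3  0  0  0
G_C(26) = 0.
Combined Grundy value = 0 ⊕ 0 ⊕ 0 = 0.
A winning move leaves total XOR = 0, i.e. changes one component's Grundy value g to g ⊕ X where X is the current total.
Stack A: target g' = 0⊕0 = 0, but every legal move changes the Grundy value (mex property), so 0 moves.
Stack B: target g' = 0⊕0 = 0, but every legal move changes the Grundy value (mex property), so 0 moves.
Stack C: target g' = 0⊕0 = 0, but every legal move changes the Grundy value (mex property), so 0 moves.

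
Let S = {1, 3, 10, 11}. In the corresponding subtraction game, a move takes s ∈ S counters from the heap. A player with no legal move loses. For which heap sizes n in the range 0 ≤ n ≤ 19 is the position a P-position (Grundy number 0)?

0, 2, 4, 6, 8

n :  0  1  2  3  4  5  6  7  8  9 10 11 12 13 14 15 16 17 18 19
G :  0  1  0  1  0  1  0  1  0  1  2  3  2  3  2  3  2  3  2  3
P-positions are exactly the n with G(n) = 0.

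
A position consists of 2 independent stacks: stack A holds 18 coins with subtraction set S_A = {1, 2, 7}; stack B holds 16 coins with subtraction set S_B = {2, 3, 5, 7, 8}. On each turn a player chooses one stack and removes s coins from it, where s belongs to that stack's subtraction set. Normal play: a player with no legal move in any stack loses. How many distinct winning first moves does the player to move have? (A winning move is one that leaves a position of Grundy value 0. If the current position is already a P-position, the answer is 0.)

1

Stack A, S = {1, 2, 7}:
G(0) = 0
G(1) = mex{0} = 1
G(2) = mex{1,0} = 2
G(3) = mex{2,1} = 0
G(4) = mex{0,2} = 1
G(5) = mex{1,0} = 2
G(6) = mex{2,1} = 0
G(7) = mex{0,2,0} = 1
G(8) = mex{1,0,1} = 2
G(9) = mex{2,1,2} = 0
G(10) = mex{0,2,0} = 1
G(11) = mex{1,0,1} = 2
G(12) = mex{2,1,2} = 0
G(13) = mex{0,2,0} = 1
G(14) = mex{1,0,1} = 2
G(15) = mex{2,1,2} = 0
G(16) = mex{0,2,0} = 1
G(17) = mex{1,0,1} = 2
G(18) = mex{2,1,2} = 0
G_A(18) = 0.
Stack B, S = {2, 3, 5, 7, 8}:
G(0) = 0
G(1) = mex{} = 0
G(2) = mex{0} = 1
G(3) = mex{0,0} = 1
G(4) = mex{1,0} = 2
G(5) = mex{1,1,0} = 2
G(6) = mex{2,1,0} = 3
G(7) = mex{2,2,1,0} = 3
G(8) = mex{3,2,1,0,0} = 4
G(9) = mex{3,3,2,1,0} = 4
G(10) = mex{4,3,2,1,1} = 0
G(11) = mex{4,4,3,2,1} = 0
G(12) = mex{0,4,3,2,2} = 1
G(13) = mex{0,0,4,3,2} = 1
G(14) = mex{1,0,4,3,3} = 2
G(15) = mex{1,1,0,4,3} = 2
G(16) = mex{2,1,0,4,4} = 3
G_B(16) = 3.
Combined Grundy value = 0 ⊕ 3 = 3.
A winning move leaves total XOR = 0, i.e. changes one component's Grundy value g to g ⊕ X where X is the current total.
Stack A: need g' = 0⊕3 = 3. Options: 18−1→G=2, 18−2→G=1, 18−7→G=2. Hits: 0.
Stack B: need g' = 3⊕3 = 0. Options: 16−2→G=2, 16−3→G=1, 16−5→G=0, 16−7→G=4, 16−8→G=4. Hits: 1.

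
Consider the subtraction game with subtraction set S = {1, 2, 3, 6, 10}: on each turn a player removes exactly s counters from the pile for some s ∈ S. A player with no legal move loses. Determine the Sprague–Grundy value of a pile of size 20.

n :  0  1  2  3  4  5  6  7  8  9 10 11 12 13 14 15 16 17 18 19 20
G :  0  1  2  3  0  1  2  3  0  1  2  3  0  1  2  3  0  1  2  3  0

0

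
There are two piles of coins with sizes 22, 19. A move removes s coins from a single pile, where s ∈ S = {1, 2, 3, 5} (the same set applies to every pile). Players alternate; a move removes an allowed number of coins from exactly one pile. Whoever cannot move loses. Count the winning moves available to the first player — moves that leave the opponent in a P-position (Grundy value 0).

All piles use S = {1, 2, 3, 5}:
n :  0  1  2  3  4  5  6  7  8  9 10 11 12 13 14 15 16 17 18 19 20 21 22
G :  0  1  2  3  0  1  2  3  0  1  2  3  0  1  2  3  0  1  2  3  0  1  2
Pile A: G(22) = 2.
Pile B: G(19) = 3.
Combined Grundy value = 2 ⊕ 3 = 1.
A winning move leaves total XOR = 0, i.e. changes one component's Grundy value g to g ⊕ X where X is the current total.
Pile A: need g' = 2⊕1 = 3. Options: 22−1→G=1, 22−2→G=0, 22−3→G=3, 22−5→G=1. Hits: 1.
Pile B: need g' = 3⊕1 = 2. Options: 19−1→G=2, 19−2→G=1, 19−3→G=0, 19−5→G=2. Hits: 2.

3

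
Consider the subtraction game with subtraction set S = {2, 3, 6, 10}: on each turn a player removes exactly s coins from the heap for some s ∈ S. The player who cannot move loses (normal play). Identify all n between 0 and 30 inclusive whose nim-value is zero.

0, 1, 5, 9, 13, 14, 18, 22, 26, 27

G(0) = 0
G(1) = mex{} = 0
G(2) = mex{0} = 1
G(3) = mex{0,0} = 1
G(4) = mex{1,0} = 2
G(5) = mex{1,1} = 0
G(6) = mex{2,1,0} = 3
G(7) = mex{0,2,0} = 1
G(8) = mex{3,0,1} = 2
G(9) = mex{1,3,1} = 0
G(10) = mex{2,1,2,0} = 3
G(11) = mex{0,2,0,0} = 1
G(12) = mex{3,0,3,1} = 2
G(13) = mex{1,3,1,1} = 0
G(14) = mex{2,1,2,2} = 0
G(15) = mex{0,2,0,0} = 1
G(16) = mex{0,0,3,3} = 1
G(17) = mex{1,0,1,1} = 2
G(18) = mex{1,1,2,2} = 0
G(19) = mex{2,1,0,0} = 3
G(20) = mex{0,2,0,3} = 1
G(21) = mex{3,0,1,1} = 2
G(22) = mex{1,3,1,2} = 0
G(23) = mex{2,1,2,0} = 3
G(24) = mex{0,2,0,0} = 1
G(25) = mex{3,0,3,1} = 2
G(26) = mex{1,3,1,1} = 0
G(27) = mex{2,1,2,2} = 0
G(28) = mex{0,2,0,0} = 1
G(29) = mex{0,0,3,3} = 1
G(30) = mex{1,0,1,1} = 2
P-positions are exactly the n with G(n) = 0.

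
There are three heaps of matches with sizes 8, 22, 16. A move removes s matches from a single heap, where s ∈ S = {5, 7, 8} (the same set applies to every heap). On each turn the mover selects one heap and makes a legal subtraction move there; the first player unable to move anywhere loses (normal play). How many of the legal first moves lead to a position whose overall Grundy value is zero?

0

All heaps use S = {5, 7, 8}:
n :  0  1  2  3  4  5  6  7  8  9 10 11 12 13 14 15 16 17 18 19 20 21 22
G :  0  0  0  0  0  1  1  1  1  1  2  2  2  0  0  0  0  0  1  1  1  1  1
Heap A: G(8) = 1.
Heap B: G(22) = 1.
Heap C: G(16) = 0.
Combined Grundy value = 1 ⊕ 1 ⊕ 0 = 0.
A winning move leaves total XOR = 0, i.e. changes one component's Grundy value g to g ⊕ X where X is the current total.
Heap A: target g' = 1⊕0 = 1, but every legal move changes the Grundy value (mex property), so 0 moves.
Heap B: target g' = 1⊕0 = 1, but every legal move changes the Grundy value (mex property), so 0 moves.
Heap C: target g' = 0⊕0 = 0, but every legal move changes the Grundy value (mex property), so 0 moves.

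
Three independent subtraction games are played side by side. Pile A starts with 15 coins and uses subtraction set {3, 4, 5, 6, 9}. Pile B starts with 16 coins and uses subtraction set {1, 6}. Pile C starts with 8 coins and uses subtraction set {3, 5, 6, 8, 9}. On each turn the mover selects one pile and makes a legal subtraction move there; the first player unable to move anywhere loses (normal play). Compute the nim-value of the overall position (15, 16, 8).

3

Pile A, S = {3, 4, 5, 6, 9}:
G(0) = 0
G(1) = mex{} = 0
G(2) = mex{} = 0
G(3) = mex{0} = 1
G(4) = mex{0,0} = 1
G(5) = mex{0,0,0} = 1
G(6) = mex{1,0,0,0} = 2
G(7) = mex{1,1,0,0} = 2
G(8) = mex{1,1,1,0} = 2
G(9) = mex{2,1,1,1,0} = 3
G(10) = mex{2,2,1,1,0} = 3
G(11) = mex{2,2,2,1,0} = 3
G(12) = mex{3,2,2,2,1} = 0
G(13) = mex{3,3,2,2,1} = 0
G(14) = mex{3,3,3,2,1} = 0
G(15) = mex{0,3,3,3,2} = 1
G_A(15) = 1.
Pile B, S = {1, 6}:
G(0) = 0
G(1) = mex{0} = 1
G(2) = mex{1} = 0
G(3) = mex{0} = 1
G(4) = mex{1} = 0
G(5) = mex{0} = 1
G(6) = mex{1,0} = 2
G(7) = mex{2,1} = 0
G(8) = mex{0,0} = 1
G(9) = mex{1,1} = 0
G(10) = mex{0,0} = 1
G(11) = mex{1,1} = 0
G(12) = mex{0,2} = 1
G(13) = mex{1,0} = 2
G(14) = mex{2,1} = 0
G(15) = mex{0,0} = 1
G(16) = mex{1,1} = 0
G_B(16) = 0.
Pile C, S = {3, 5, 6, 8, 9}:
n : 0 1 2 3 4 5 6 7 8
G : 0 0 0 1 1 1 2 2 2
G_C(8) = 2.
Combined Grundy value = 1 ⊕ 0 ⊕ 2 = 3.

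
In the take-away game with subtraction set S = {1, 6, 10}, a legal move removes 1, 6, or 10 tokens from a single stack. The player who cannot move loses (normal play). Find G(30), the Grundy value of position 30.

3

G(0) = 0
G(1) = mex{0} = 1
G(2) = mex{1} = 0
G(3) = mex{0} = 1
G(4) = mex{1} = 0
G(5) = mex{0} = 1
G(6) = mex{1,0} = 2
G(7) = mex{2,1} = 0
G(8) = mex{0,0} = 1
G(9) = mex{1,1} = 0
G(10) = mex{0,0,0} = 1
G(11) = mex{1,1,1} = 0
G(12) = mex{0,2,0} = 1
G(13) = mex{1,0,1} = 2
G(14) = mex{2,1,0} = 3
G(15) = mex{3,0,1} = 2
G(16) = mex{2,1,2} = 0
G(17) = mex{0,0,0} = 1
G(18) = mex{1,1,1} = 0
G(19) = mex{0,2,0} = 1
G(20) = mex{1,3,1} = 0
G(21) = mex{0,2,0} = 1
G(22) = mex{1,0,1} = 2
G(23) = mex{2,1,2} = 0
G(24) = mex{0,0,3} = 1
G(25) = mex{1,1,2} = 0
G(26) = mex{0,0,0} = 1
G(27) = mex{1,1,1} = 0
G(28) = mex{0,2,0} = 1
G(29) = mex{1,0,1} = 2
G(30) = mex{2,1,0} = 3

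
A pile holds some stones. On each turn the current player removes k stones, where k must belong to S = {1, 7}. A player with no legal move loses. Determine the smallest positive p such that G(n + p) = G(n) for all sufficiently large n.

n :  0  1  2  3  4  5  6  7  8  9 10 11 12 13 14
G :  0  1  0  1  0  1  0  1  0  1  0  1  0  1  0
G(n+2) = G(n) holds for n = 0,…,6 (a full window of length max(S) = 7), so the sequence is purely periodic with period 2.

2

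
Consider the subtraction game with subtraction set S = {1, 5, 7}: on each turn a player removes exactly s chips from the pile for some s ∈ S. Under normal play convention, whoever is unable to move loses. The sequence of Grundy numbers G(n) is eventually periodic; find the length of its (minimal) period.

G(0) = 0
G(1) = mex{0} = 1
G(2) = mex{1} = 0
G(3) = mex{0} = 1
G(4) = mex{1} = 0
G(5) = mex{0,0} = 1
G(6) = mex{1,1} = 0
G(7) = mex{0,0,0} = 1
G(8) = mex{1,1,1} = 0
G(9) = mex{0,0,0} = 1
G(10) = mex{1,1,1} = 0
G(11) = mex{0,0,0} = 1
G(12) = mex{1,1,1} = 0
G(13) = mex{0,0,0} = 1
G(14) = mex{1,1,1} = 0
G(n+2) = G(n) holds for n = 0,…,6 (a full window of length max(S) = 7), so the sequence is purely periodic with period 2.

2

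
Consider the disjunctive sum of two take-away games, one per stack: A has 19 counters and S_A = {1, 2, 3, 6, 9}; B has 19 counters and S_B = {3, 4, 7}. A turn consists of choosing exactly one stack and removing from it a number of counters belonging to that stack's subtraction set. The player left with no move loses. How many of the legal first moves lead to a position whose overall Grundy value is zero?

Stack A, S = {1, 2, 3, 6, 9}:
n :  0  1  2  3  4  5  6  7  8  9 10 11 12 13 14 15 16 17 18 19
G :  0  1  2  3  0  1  2  3  0  1  2  3  0  1  2  3  0  1  2  3
G_A(19) = 3.
Stack B, S = {3, 4, 7}:
G(0) = 0
G(1) = mex{} = 0
G(2) = mex{} = 0
G(3) = mex{0} = 1
G(4) = mex{0,0} = 1
G(5) = mex{0,0} = 1
G(6) = mex{1,0} = 2
G(7) = mex{1,1,0} = 2
G(8) = mex{1,1,0} = 2
G(9) = mex{2,1,0} = 3
G(10) = mex{2,2,1} = 0
G(11) = mex{2,2,1} = 0
G(12) = mex{3,2,1} = 0
G(13) = mex{0,3,2} = 1
G(14) = mex{0,0,2} = 1
G(15) = mex{0,0,2} = 1
G(16) = mex{1,0,3} = 2
G(17) = mex{1,1,0} = 2
G(18) = mex{1,1,0} = 2
G(19) = mex{2,1,0} = 3
G_B(19) = 3.
Combined Grundy value = 3 ⊕ 3 = 0.
A winning move leaves total XOR = 0, i.e. changes one component's Grundy value g to g ⊕ X where X is the current total.
Stack A: target g' = 3⊕0 = 3, but every legal move changes the Grundy value (mex property), so 0 moves.
Stack B: target g' = 3⊕0 = 3, but every legal move changes the Grundy value (mex property), so 0 moves.

0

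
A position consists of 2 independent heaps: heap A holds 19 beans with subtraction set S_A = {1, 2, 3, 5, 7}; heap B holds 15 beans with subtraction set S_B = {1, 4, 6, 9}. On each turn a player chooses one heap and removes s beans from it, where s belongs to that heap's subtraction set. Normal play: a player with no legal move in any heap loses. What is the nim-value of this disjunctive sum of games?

Heap A, S = {1, 2, 3, 5, 7}:
G(0) = 0
G(1) = mex{0} = 1
G(2) = mex{1,0} = 2
G(3) = mex{2,1,0} = 3
G(4) = mex{3,2,1} = 0
G(5) = mex{0,3,2,0} = 1
G(6) = mex{1,0,3,1} = 2
G(7) = mex{2,1,0,2,0} = 3
G(8) = mex{3,2,1,3,1} = 0
G(9) = mex{0,3,2,0,2} = 1
G(10) = mex{1,0,3,1,3} = 2
G(11) = mex{2,1,0,2,0} = 3
G(12) = mex{3,2,1,3,1} = 0
G(13) = mex{0,3,2,0,2} = 1
G(14) = mex{1,0,3,1,3} = 2
G(15) = mex{2,1,0,2,0} = 3
G(16) = mex{3,2,1,3,1} = 0
G(17) = mex{0,3,2,0,2} = 1
G(18) = mex{1,0,3,1,3} = 2
G(19) = mex{2,1,0,2,0} = 3
G_A(19) = 3.
Heap B, S = {1, 4, 6, 9}:
n :  0  1  2  3  4  5  6  7  8  9 10 11 12 13 14 15
G :  0  1  0  1  2  0  1  0  1  2  0  1  0  1  2  0
G_B(15) = 0.
Combined Grundy value = 3 ⊕ 0 = 3.

3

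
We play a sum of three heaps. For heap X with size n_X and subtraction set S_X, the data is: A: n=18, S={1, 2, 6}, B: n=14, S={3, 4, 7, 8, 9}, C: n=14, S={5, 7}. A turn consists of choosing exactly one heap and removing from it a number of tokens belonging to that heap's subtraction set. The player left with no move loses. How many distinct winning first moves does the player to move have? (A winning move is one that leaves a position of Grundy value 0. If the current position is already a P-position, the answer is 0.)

Heap A, S = {1, 2, 6}:
n :  0  1  2  3  4  5  6  7  8  9 10 11 12 13 14 15 16 17 18
G :  0  1  2  0  1  2  3  0  1  2  0  1  2  3  0  1  2  0  1
G_A(18) = 1.
Heap B, S = {3, 4, 7, 8, 9}:
G(0) = 0
G(1) = mex{} = 0
G(2) = mex{} = 0
G(3) = mex{0} = 1
G(4) = mex{0,0} = 1
G(5) = mex{0,0} = 1
G(6) = mex{1,0} = 2
G(7) = mex{1,1,0} = 2
G(8) = mex{1,1,0,0} = 2
G(9) = mex{2,1,0,0,0} = 3
G(10) = mex{2,2,1,0,0} = 3
G(11) = mex{2,2,1,1,0} = 3
G(12) = mex{3,2,1,1,1} = 0
G(13) = mex{3,3,2,1,1} = 0
G(14) = mex{3,3,2,2,1} = 0
G_B(14) = 0.
Heap C, S = {5, 7}:
G(0) = 0
G(1) = mex{} = 0
G(2) = mex{} = 0
G(3) = mex{} = 0
G(4) = mex{} = 0
G(5) = mex{0} = 1
G(6) = mex{0} = 1
G(7) = mex{0,0} = 1
G(8) = mex{0,0} = 1
G(9) = mex{0,0} = 1
G(10) = mex{1,0} = 2
G(11) = mex{1,0} = 2
G(12) = mex{1,1} = 0
G(13) = mex{1,1} = 0
G(14) = mex{1,1} = 0
G_C(14) = 0.
Combined Grundy value = 1 ⊕ 0 ⊕ 0 = 1.
A winning move leaves total XOR = 0, i.e. changes one component's Grundy value g to g ⊕ X where X is the current total.
Heap A: need g' = 1⊕1 = 0. Options: 18−1→G=0, 18−2→G=2, 18−6→G=2. Hits: 1.
Heap B: need g' = 0⊕1 = 1. Options: 14−3→G=3, 14−4→G=3, 14−7→G=2, 14−8→G=2, 14−9→G=1. Hits: 1.
Heap C: need g' = 0⊕1 = 1. Options: 14−5→G=1, 14−7→G=1. Hits: 2.

4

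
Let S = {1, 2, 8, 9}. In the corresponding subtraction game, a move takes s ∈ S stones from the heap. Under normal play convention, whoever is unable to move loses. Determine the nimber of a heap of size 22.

2

G(0) = 0
G(1) = mex{0} = 1
G(2) = mex{1,0} = 2
G(3) = mex{2,1} = 0
G(4) = mex{0,2} = 1
G(5) = mex{1,0} = 2
G(6) = mex{2,1} = 0
G(7) = mex{0,2} = 1
G(8) = mex{1,0,0} = 2
G(9) = mex{2,1,1,0} = 3
G(10) = mex{3,2,2,1} = 0
G(11) = mex{0,3,0,2} = 1
G(12) = mex{1,0,1,0} = 2
G(13) = mex{2,1,2,1} = 0
G(14) = mex{0,2,0,2} = 1
G(15) = mex{1,0,1,0} = 2
G(16) = mex{2,1,2,1} = 0
G(17) = mex{0,2,3,2} = 1
G(18) = mex{1,0,0,3} = 2
G(19) = mex{2,1,1,0} = 3
G(20) = mex{3,2,2,1} = 0
G(21) = mex{0,3,0,2} = 1
G(22) = mex{1,0,1,0} = 2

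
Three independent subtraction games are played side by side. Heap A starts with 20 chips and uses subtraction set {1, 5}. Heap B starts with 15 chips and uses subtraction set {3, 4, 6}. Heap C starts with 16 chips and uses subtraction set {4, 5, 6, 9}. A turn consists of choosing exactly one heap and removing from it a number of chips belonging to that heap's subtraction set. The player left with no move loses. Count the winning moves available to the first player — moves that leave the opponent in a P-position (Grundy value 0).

4

Heap A, S = {1, 5}:
G(0) = 0
G(1) = mex{0} = 1
G(2) = mex{1} = 0
G(3) = mex{0} = 1
G(4) = mex{1} = 0
G(5) = mex{0,0} = 1
G(6) = mex{1,1} = 0
G(7) = mex{0,0} = 1
G(8) = mex{1,1} = 0
G(9) = mex{0,0} = 1
G(10) = mex{1,1} = 0
G(11) = mex{0,0} = 1
G(12) = mex{1,1} = 0
G(13) = mex{0,0} = 1
G(14) = mex{1,1} = 0
G(15) = mex{0,0} = 1
G(16) = mex{1,1} = 0
G(17) = mex{0,0} = 1
G(18) = mex{1,1} = 0
G(19) = mex{0,0} = 1
G(20) = mex{1,1} = 0
G_A(20) = 0.
Heap B, S = {3, 4, 6}:
G(0) = 0
G(1) = mex{} = 0
G(2) = mex{} = 0
G(3) = mex{0} = 1
G(4) = mex{0,0} = 1
G(5) = mex{0,0} = 1
G(6) = mex{1,0,0} = 2
G(7) = mex{1,1,0} = 2
G(8) = mex{1,1,0} = 2
G(9) = mex{2,1,1} = 0
G(10) = mex{2,2,1} = 0
G(11) = mex{2,2,1} = 0
G(12) = mex{0,2,2} = 1
G(13) = mex{0,0,2} = 1
G(14) = mex{0,0,2} = 1
G(15) = mex{1,0,0} = 2
G_B(15) = 2.
Heap C, S = {4, 5, 6, 9}:
G(0) = 0
G(1) = mex{} = 0
G(2) = mex{} = 0
G(3) = mex{} = 0
G(4) = mex{0} = 1
G(5) = mex{0,0} = 1
G(6) = mex{0,0,0} = 1
G(7) = mex{0,0,0} = 1
G(8) = mex{1,0,0} = 2
G(9) = mex{1,1,0,0} = 2
G(10) = mex{1,1,1,0} = 2
G(11) = mex{1,1,1,0} = 2
G(12) = mex{2,1,1,0} = 3
G(13) = mex{2,2,1,1} = 0
G(14) = mex{2,2,2,1} = 0
G(15) = mex{2,2,2,1} = 0
G(16) = mex{3,2,2,1} = 0
G_C(16) = 0.
Combined Grundy value = 0 ⊕ 2 ⊕ 0 = 2.
A winning move leaves total XOR = 0, i.e. changes one component's Grundy value g to g ⊕ X where X is the current total.
Heap A: need g' = 0⊕2 = 2. Options: 20−1→G=1, 20−5→G=1. Hits: 0.
Heap B: need g' = 2⊕2 = 0. Options: 15−3→G=1, 15−4→G=0, 15−6→G=0. Hits: 2.
Heap C: need g' = 0⊕2 = 2. Options: 16−4→G=3, 16−5→G=2, 16−6→G=2, 16−9→G=1. Hits: 2.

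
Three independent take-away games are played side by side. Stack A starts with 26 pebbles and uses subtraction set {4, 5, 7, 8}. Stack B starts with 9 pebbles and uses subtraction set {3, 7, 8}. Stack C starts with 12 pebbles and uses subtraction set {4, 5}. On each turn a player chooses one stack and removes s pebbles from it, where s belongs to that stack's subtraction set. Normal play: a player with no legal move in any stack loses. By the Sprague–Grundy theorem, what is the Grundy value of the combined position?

Stack A, S = {4, 5, 7, 8}:
n :  0  1  2  3  4  5  6  7  8  9 10 11 12 13 14 15 16 17 18 19 20 21 22 23 24 25 26
G :  0  0  0  0  1  1  1  1  2  2  2  2  0  0  0  0  1  1  1  1  2  2  2  2  0  0  0
G_A(26) = 0.
Stack B, S = {3, 7, 8}:
n : 0 1 2 3 4 5 6 7 8 9
G : 0 0 0 1 1 1 0 2 2 1
G_B(9) = 1.
Stack C, S = {4, 5}:
n :  0  1  2  3  4  5  6  7  8  9 10 11 12
G :  0  0  0  0  1  1  1  1  2  0  0  0  0
G_C(12) = 0.
Combined Grundy value = 0 ⊕ 1 ⊕ 0 = 1.

1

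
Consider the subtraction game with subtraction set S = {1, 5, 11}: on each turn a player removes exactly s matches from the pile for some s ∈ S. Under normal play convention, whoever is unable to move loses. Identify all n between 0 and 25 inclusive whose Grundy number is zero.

0, 2, 4, 6, 8, 10, 12, 14, 16, 18, 20, 22, 24

n :  0  1  2  3  4  5  6  7  8  9 10 11 12 13 14 15 16 17 18 19 20 21 22 23 24 25
G :  0  1  0  1  0  1  0  1  0  1  0  1  0  1  0  1  0  1  0  1  0  1  0  1  0  1
P-positions are exactly the n with G(n) = 0.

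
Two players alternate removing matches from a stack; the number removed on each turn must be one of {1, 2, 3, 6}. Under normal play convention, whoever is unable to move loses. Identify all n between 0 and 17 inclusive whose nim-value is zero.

0, 4, 8, 12, 16

G(0) = 0
G(1) = mex{0} = 1
G(2) = mex{1,0} = 2
G(3) = mex{2,1,0} = 3
G(4) = mex{3,2,1} = 0
G(5) = mex{0,3,2} = 1
G(6) = mex{1,0,3,0} = 2
G(7) = mex{2,1,0,1} = 3
G(8) = mex{3,2,1,2} = 0
G(9) = mex{0,3,2,3} = 1
G(10) = mex{1,0,3,0} = 2
G(11) = mex{2,1,0,1} = 3
G(12) = mex{3,2,1,2} = 0
G(13) = mex{0,3,2,3} = 1
G(14) = mex{1,0,3,0} = 2
G(15) = mex{2,1,0,1} = 3
G(16) = mex{3,2,1,2} = 0
G(17) = mex{0,3,2,3} = 1
P-positions are exactly the n with G(n) = 0.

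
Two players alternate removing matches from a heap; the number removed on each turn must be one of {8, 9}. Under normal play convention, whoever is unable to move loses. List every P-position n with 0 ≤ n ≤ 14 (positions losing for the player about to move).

G(0) = 0
G(1) = mex{} = 0
G(2) = mex{} = 0
G(3) = mex{} = 0
G(4) = mex{} = 0
G(5) = mex{} = 0
G(6) = mex{} = 0
G(7) = mex{} = 0
G(8) = mex{0} = 1
G(9) = mex{0,0} = 1
G(10) = mex{0,0} = 1
G(11) = mex{0,0} = 1
G(12) = mex{0,0} = 1
G(13) = mex{0,0} = 1
G(14) = mex{0,0} = 1
P-positions are exactly the n with G(n) = 0.

0, 1, 2, 3, 4, 5, 6, 7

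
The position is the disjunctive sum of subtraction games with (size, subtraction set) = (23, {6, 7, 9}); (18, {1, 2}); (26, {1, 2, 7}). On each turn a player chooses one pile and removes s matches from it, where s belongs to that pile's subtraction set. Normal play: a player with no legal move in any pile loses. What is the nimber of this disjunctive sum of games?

3

Pile A, S = {6, 7, 9}:
n :  0  1  2  3  4  5  6  7  8  9 10 11 12 13 14 15 16 17 18 19 20 21 22 23
G :  0  0  0  0  0  0  1  1  1  1  1  1  2  2  2  0  0  0  0  0  0  1  1  1
G_A(23) = 1.
Pile B, S = {1, 2}:
G(0) = 0
G(1) = mex{0} = 1
G(2) = mex{1,0} = 2
G(3) = mex{2,1} = 0
G(4) = mex{0,2} = 1
G(5) = mex{1,0} = 2
G(6) = mex{2,1} = 0
G(7) = mex{0,2} = 1
G(8) = mex{1,0} = 2
G(9) = mex{2,1} = 0
G(10) = mex{0,2} = 1
G(11) = mex{1,0} = 2
G(12) = mex{2,1} = 0
G(13) = mex{0,2} = 1
G(14) = mex{1,0} = 2
G(15) = mex{2,1} = 0
G(16) = mex{0,2} = 1
G(17) = mex{1,0} = 2
G(18) = mex{2,1} = 0
G_B(18) = 0.
Pile C, S = {1, 2, 7}:
n :  0  1  2  3  4  5  6  7  8  9 10 11 12 13 14 15 16 17 18 19 20 21 22 23 24 25 26
G :  0  1  2  0  1  2  0  1  2  0  1  2  0  1  2  0  1  2  0  1  2  0  1  2  0  1  2
G_C(26) = 2.
Combined Grundy value = 1 ⊕ 0 ⊕ 2 = 3.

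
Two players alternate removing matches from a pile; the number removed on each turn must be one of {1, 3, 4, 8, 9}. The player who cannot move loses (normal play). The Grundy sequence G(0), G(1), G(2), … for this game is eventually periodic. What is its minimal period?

12

G(0) = 0
G(1) = mex{0} = 1
G(2) = mex{1} = 0
G(3) = mex{0,0} = 1
G(4) = mex{1,1,0} = 2
G(5) = mex{2,0,1} = 3
G(6) = mex{3,1,0} = 2
G(7) = mex{2,2,1} = 0
G(8) = mex{0,3,2,0} = 1
G(9) = mex{1,2,3,1,0} = 4
G(10) = mex{4,0,2,0,1} = 3
G(11) = mex{3,1,0,1,0} = 2
G(12) = mex{2,4,1,2,1} = 0
G(13) = mex{0,3,4,3,2} = 1
G(14) = mex{1,2,3,2,3} = 0
G(15) = mex{0,0,2,0,2} = 1
G(16) = mex{1,1,0,1,0} = 2
G(17) = mex{2,0,1,4,1} = 3
G(18) = mex{3,1,0,3,4} = 2
G(19) = mex{2,2,1,2,3} = 0
G(20) = mex{0,3,2,0,2} = 1
G(21) = mex{1,2,3,1,0} = 4
G(22) = mex{4,0,2,0,1} = 3
G(23) = mex{3,1,0,1,0} = 2
G(24) = mex{2,4,1,2,1} = 0
G(25) = mex{0,3,4,3,2} = 1
G(n+12) = G(n) holds for n = 0,…,8 (a full window of length max(S) = 9), so the sequence is purely periodic with period 12.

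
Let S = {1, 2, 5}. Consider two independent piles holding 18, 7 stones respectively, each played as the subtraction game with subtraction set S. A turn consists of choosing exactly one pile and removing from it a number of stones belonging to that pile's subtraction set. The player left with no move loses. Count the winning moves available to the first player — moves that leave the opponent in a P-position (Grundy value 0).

3

All piles use S = {1, 2, 5}:
n :  0  1  2  3  4  5  6  7  8  9 10 11 12 13 14 15 16 17 18
G :  0  1  2  0  1  2  0  1  2  0  1  2  0  1  2  0  1  2  0
Pile A: G(18) = 0.
Pile B: G(7) = 1.
Combined Grundy value = 0 ⊕ 1 = 1.
A winning move leaves total XOR = 0, i.e. changes one component's Grundy value g to g ⊕ X where X is the current total.
Pile A: need g' = 0⊕1 = 1. Options: 18−1→G=2, 18−2→G=1, 18−5→G=1. Hits: 2.
Pile B: need g' = 1⊕1 = 0. Options: 7−1→G=0, 7−2→G=2, 7−5→G=2. Hits: 1.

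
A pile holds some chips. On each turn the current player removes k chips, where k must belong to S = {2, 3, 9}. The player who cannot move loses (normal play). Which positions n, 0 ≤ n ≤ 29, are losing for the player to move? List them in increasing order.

0, 1, 5, 6, 11, 12, 16, 17, 22, 23, 27, 28

G(0) = 0
G(1) = mex{} = 0
G(2) = mex{0} = 1
G(3) = mex{0,0} = 1
G(4) = mex{1,0} = 2
G(5) = mex{1,1} = 0
G(6) = mex{2,1} = 0
G(7) = mex{0,2} = 1
G(8) = mex{0,0} = 1
G(9) = mex{1,0,0} = 2
G(10) = mex{1,1,0} = 2
G(11) = mex{2,1,1} = 0
G(12) = mex{2,2,1} = 0
G(13) = mex{0,2,2} = 1
G(14) = mex{0,0,0} = 1
G(15) = mex{1,0,0} = 2
G(16) = mex{1,1,1} = 0
G(17) = mex{2,1,1} = 0
G(18) = mex{0,2,2} = 1
G(19) = mex{0,0,2} = 1
G(20) = mex{1,0,0} = 2
G(21) = mex{1,1,0} = 2
G(22) = mex{2,1,1} = 0
G(23) = mex{2,2,1} = 0
G(24) = mex{0,2,2} = 1
G(25) = mex{0,0,0} = 1
G(26) = mex{1,0,0} = 2
G(27) = mex{1,1,1} = 0
G(28) = mex{2,1,1} = 0
G(29) = mex{0,2,2} = 1
P-positions are exactly the n with G(n) = 0.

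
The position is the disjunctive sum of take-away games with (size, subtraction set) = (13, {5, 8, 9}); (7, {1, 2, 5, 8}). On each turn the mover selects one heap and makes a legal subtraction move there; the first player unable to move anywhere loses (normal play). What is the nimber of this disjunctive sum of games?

3

Heap A, S = {5, 8, 9}:
n :  0  1  2  3  4  5  6  7  8  9 10 11 12 13
G :  0  0  0  0  0  1  1  1  1  1  2  2  2  2
G_A(13) = 2.
Heap B, S = {1, 2, 5, 8}:
n : 0 1 2 3 4 5 6 7
G : 0 1 2 0 1 2 0 1
G_B(7) = 1.
Combined Grundy value = 2 ⊕ 1 = 3.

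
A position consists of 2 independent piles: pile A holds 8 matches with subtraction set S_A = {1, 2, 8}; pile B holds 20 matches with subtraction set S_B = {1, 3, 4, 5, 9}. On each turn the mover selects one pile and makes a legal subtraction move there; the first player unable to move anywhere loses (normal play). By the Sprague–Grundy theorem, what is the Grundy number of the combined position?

0

Pile A, S = {1, 2, 8}:
n : 0 1 2 3 4 5 6 7 8
G : 0 1 2 0 1 2 0 1 2
G_A(8) = 2.
Pile B, S = {1, 3, 4, 5, 9}:
n :  0  1  2  3  4  5  6  7  8  9 10 11 12 13 14 15 16 17 18 19 20
G :  0  1  0  1  2  3  2  3  0  1  0  1  2  3  2  3  0  1  0  1  2
G_B(20) = 2.
Combined Grundy value = 2 ⊕ 2 = 0.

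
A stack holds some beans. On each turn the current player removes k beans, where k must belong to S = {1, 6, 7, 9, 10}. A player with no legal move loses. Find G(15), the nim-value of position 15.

0

n :  0  1  2  3  4  5  6  7  8  9 10 11 12 13 14 15
G :  0  1  0  1  0  1  2  3  2  3  2  3  4  5  4  0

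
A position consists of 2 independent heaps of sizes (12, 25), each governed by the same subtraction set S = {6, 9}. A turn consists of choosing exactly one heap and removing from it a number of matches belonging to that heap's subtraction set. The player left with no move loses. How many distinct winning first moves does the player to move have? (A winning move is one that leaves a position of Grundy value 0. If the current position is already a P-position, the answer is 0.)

All heaps use S = {6, 9}:
n :  0  1  2  3  4  5  6  7  8  9 10 11 12 13 14 15 16 17 18 19 20 21 22 23 24 25
G :  0  0  0  0  0  0  1  1  1  1  1  1  2  2  2  0  0  0  0  0  0  1  1  1  1  1
Heap A: G(12) = 2.
Heap B: G(25) = 1.
Combined Grundy value = 2 ⊕ 1 = 3.
A winning move leaves total XOR = 0, i.e. changes one component's Grundy value g to g ⊕ X where X is the current total.
Heap A: need g' = 2⊕3 = 1. Options: 12−6→G=1, 12−9→G=0. Hits: 1.
Heap B: need g' = 1⊕3 = 2. Options: 25−6→G=0, 25−9→G=0. Hits: 0.

1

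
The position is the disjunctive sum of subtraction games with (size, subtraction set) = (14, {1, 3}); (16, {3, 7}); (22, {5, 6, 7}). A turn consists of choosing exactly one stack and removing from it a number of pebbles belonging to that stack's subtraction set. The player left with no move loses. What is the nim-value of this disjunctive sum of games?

2

Stack A, S = {1, 3}:
G(0) = 0
G(1) = mex{0} = 1
G(2) = mex{1} = 0
G(3) = mex{0,0} = 1
G(4) = mex{1,1} = 0
G(5) = mex{0,0} = 1
G(6) = mex{1,1} = 0
G(7) = mex{0,0} = 1
G(8) = mex{1,1} = 0
G(9) = mex{0,0} = 1
G(10) = mex{1,1} = 0
G(11) = mex{0,0} = 1
G(12) = mex{1,1} = 0
G(13) = mex{0,0} = 1
G(14) = mex{1,1} = 0
G_A(14) = 0.
Stack B, S = {3, 7}:
n :  0  1  2  3  4  5  6  7  8  9 10 11 12 13 14 15 16
G :  0  0  0  1  1  1  0  2  2  1  0  0  0  1  1  1  0
G_B(16) = 0.
Stack C, S = {5, 6, 7}:
G(0) = 0
G(1) = mex{} = 0
G(2) = mex{} = 0
G(3) = mex{} = 0
G(4) = mex{} = 0
G(5) = mex{0} = 1
G(6) = mex{0,0} = 1
G(7) = mex{0,0,0} = 1
G(8) = mex{0,0,0} = 1
G(9) = mex{0,0,0} = 1
G(10) = mex{1,0,0} = 2
G(11) = mex{1,1,0} = 2
G(12) = mex{1,1,1} = 0
G(13) = mex{1,1,1} = 0
G(14) = mex{1,1,1} = 0
G(15) = mex{2,1,1} = 0
G(16) = mex{2,2,1} = 0
G(17) = mex{0,2,2} = 1
G(18) = mex{0,0,2} = 1
G(19) = mex{0,0,0} = 1
G(20) = mex{0,0,0} = 1
G(21) = mex{0,0,0} = 1
G(22) = mex{1,0,0} = 2
G_C(22) = 2.
Combined Grundy value = 0 ⊕ 0 ⊕ 2 = 2.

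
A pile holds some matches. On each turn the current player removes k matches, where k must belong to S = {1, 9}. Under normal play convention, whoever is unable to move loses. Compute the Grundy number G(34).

n :  0  1  2  3  4  5  6  7  8  9 10 11 12 13 14 15 16 17 18 19 20 21 22 23 24 25 26 27 28 29 30 31 32 33 34
G :  0  1  0  1  0  1  0  1  0  1  0  1  0  1  0  1  0  1  0  1  0  1  0  1  0  1  0  1  0  1  0  1  0  1  0

0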